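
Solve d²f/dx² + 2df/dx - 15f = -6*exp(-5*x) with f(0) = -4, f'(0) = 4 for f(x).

f = -67*exp(3*x)/32 - 61*exp(-5*x)/32 + 3*x*exp(-5*x)/4

Characteristic equation r² + 2r - 15 = 0 factors as (r - 3)(r + 5) = 0, so r = 3, -5.
Hence f_h = C1*exp(3*x) + C2*exp(-5*x).
Since exp(-5*x) solves the homogeneous equation (r = -5 is a root of multiplicity 1), multiply the trial by x. Try f_p = A*x*exp(-5*x). Substituting into the equation and dividing by exp(-5*x) gives A = 3/4, so f_p = 3*x*exp(-5*x)/4.
General solution: f = C1*exp(3*x) + C2*exp(-5*x) + 3*x*exp(-5*x)/4.
Apply the initial conditions: f(0) = C1 + C2 = -4 and f'(0) = 3/4 - 5*C2 + 3*C1 = 4. Solving gives C1 = -67/32, C2 = -61/32.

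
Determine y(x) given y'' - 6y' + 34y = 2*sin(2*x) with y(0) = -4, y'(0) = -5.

Characteristic equation r² - 6r + 34 = 0 has discriminant (-6)² - 4·(34) = -100 < 0, so r = 3 ± 5i.
Hence y_h = C1*cos(5*x)*exp(3*x) + C2*exp(3*x)*sin(5*x).
Try y_p = A*cos(2*x) + B*sin(2*x). Substituting and equating the coefficients of cos(2x) and sin(2x) gives A = 2/87, B = 5/87, so y_p = 2*cos(2*x)/87 + 5*sin(2*x)/87.
General solution: y = 2*cos(2*x)/87 + 5*sin(2*x)/87 + C1*cos(5*x)*exp(3*x) + C2*exp(3*x)*sin(5*x).
Apply the initial conditions: y(0) = 2/87 + C1 = -4 and y'(0) = 10/87 + 3*C1 + 5*C2 = -5. Solving gives C1 = -350/87, C2 = 121/87.

y = 2*cos(2*x)/87 + 5*sin(2*x)/87 - 350*cos(5*x)*exp(3*x)/87 + 121*exp(3*x)*sin(5*x)/87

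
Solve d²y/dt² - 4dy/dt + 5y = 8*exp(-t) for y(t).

Characteristic equation r² - 4r + 5 = 0 has discriminant (-4)² - 4·(5) = -4 < 0, so r = 2 ± i.
Hence y_h = C1*cos(t)*exp(2*t) + C2*exp(2*t)*sin(t).
Try y_p = A*exp(-t). Substituting into the equation and dividing by exp(-t) gives A = 4/5, so y_p = 4*exp(-t)/5.

y = 4*exp(-t)/5 + C1*cos(t)*exp(2*t) + C2*exp(2*t)*sin(t)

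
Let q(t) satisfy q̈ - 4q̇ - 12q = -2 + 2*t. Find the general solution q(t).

q = 2/9 - t/6 + C1*exp(-2*t) + C2*exp(6*t)

Characteristic equation r² - 4r - 12 = 0 factors as (r + 2)(r - 6) = 0, so r = -2, 6.
Hence q_h = C1*exp(-2*t) + C2*exp(6*t).
For the particular solution try q_p = A0 + A1*t. Substituting and matching coefficients of each power of t gives A0 = 2/9, A1 = -1/6, so q_p = 2/9 - t/6.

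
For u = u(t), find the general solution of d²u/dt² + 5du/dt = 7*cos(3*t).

Characteristic equation r² + 5r = 0 factors as (r + 5)r = 0, so r = -5, 0.
Hence u_h = C1*exp(-5*t) + C2.
Try u_p = A*cos(3*t) + B*sin(3*t). Substituting and equating the coefficients of cos(3t) and sin(3t) gives A = -7/34, B = 35/102, so u_p = -7*cos(3*t)/34 + 35*sin(3*t)/102.

u = C2 - 7*cos(3*t)/34 + 35*sin(3*t)/102 + C1*exp(-5*t)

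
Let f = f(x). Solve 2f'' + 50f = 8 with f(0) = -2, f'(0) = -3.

Divide through by 2: f'' + 25f = 4.
Characteristic equation r² + 25 = 0 has discriminant (0)² - 4·(25) = -100 < 0, so r = ± 5i.
Hence f_h = C1*cos(5*x) + C2*sin(5*x).
For the particular solution try f_p = A0. Substituting and matching coefficients of each power of x gives A0 = 4/25, so f_p = 4/25.
General solution: f = 4/25 + C1*cos(5*x) + C2*sin(5*x).
Apply the initial conditions: f(0) = 4/25 + C1 = -2 and f'(0) = 5*C2 = -3. Solving gives C1 = -54/25, C2 = -3/5.

f = 4/25 - 54*cos(5*x)/25 - 3*sin(5*x)/5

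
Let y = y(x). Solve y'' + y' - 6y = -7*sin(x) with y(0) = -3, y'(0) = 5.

y = -103*exp(-3*x)/50 - 27*exp(2*x)/25 + 7*cos(x)/50 + 49*sin(x)/50

Characteristic equation r² + r - 6 = 0 factors as (r - 2)(r + 3) = 0, so r = 2, -3.
Hence y_h = C1*exp(2*x) + C2*exp(-3*x).
Try y_p = A*cos(x) + B*sin(x). Substituting and equating the coefficients of cos(x) and sin(x) gives A = 7/50, B = 49/50, so y_p = 7*cos(x)/50 + 49*sin(x)/50.
General solution: y = 7*cos(x)/50 + 49*sin(x)/50 + C1*exp(2*x) + C2*exp(-3*x).
Apply the initial conditions: y(0) = 7/50 + C1 + C2 = -3 and y'(0) = 49/50 - 3*C2 + 2*C1 = 5. Solving gives C1 = -27/25, C2 = -103/50.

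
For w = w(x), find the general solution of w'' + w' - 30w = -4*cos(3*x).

Characteristic equation r² + r - 30 = 0 factors as (r - 5)(r + 6) = 0, so r = 5, -6.
Hence w_h = C1*exp(5*x) + C2*exp(-6*x).
Try w_p = A*cos(3*x) + B*sin(3*x). Substituting and equating the coefficients of cos(3x) and sin(3x) gives A = 26/255, B = -2/255, so w_p = -2*sin(3*x)/255 + 26*cos(3*x)/255.

w = -2*sin(3*x)/255 + 26*cos(3*x)/255 + C1*exp(5*x) + C2*exp(-6*x)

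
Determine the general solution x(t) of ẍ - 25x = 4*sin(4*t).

Characteristic equation r² - 25 = 0 factors as (r - 5)(r + 5) = 0, so r = 5, -5.
Hence x_h = C1*exp(5*t) + C2*exp(-5*t).
Try x_p = A*cos(4*t) + B*sin(4*t). Substituting and equating the coefficients of cos(4t) and sin(4t) gives A = 0, B = -4/41, so x_p = -4*sin(4*t)/41.

x = -4*sin(4*t)/41 + C1*exp(5*t) + C2*exp(-5*t)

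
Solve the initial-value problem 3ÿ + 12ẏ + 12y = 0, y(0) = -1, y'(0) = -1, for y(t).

y = -exp(-2*t) - 3*t*exp(-2*t)

Divide through by 3: y'' + 4y' + 4y = 0.
Characteristic equation r² + 4r + 4 = 0 has discriminant (4)² - 4·(4) = 0, so r = -2 is a repeated root.
Hence y_h = (C1 + C2*t)*exp(-2*t).
Apply the initial conditions: y(0) = C1 = -1 and y'(0) = C2 - 2*C1 = -1. Solving gives C1 = -1, C2 = -3.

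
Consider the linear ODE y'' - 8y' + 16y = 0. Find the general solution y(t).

Characteristic equation r² - 8r + 16 = 0 has discriminant (-8)² - 4·(16) = 0, so r = 4 is a repeated root.
Hence y_h = (C1 + C2*t)*exp(4*t).

y = C1*exp(4*t) + C2*t*exp(4*t)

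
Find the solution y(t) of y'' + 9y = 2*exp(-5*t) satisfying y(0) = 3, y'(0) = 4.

y = exp(-5*t)/17 + 50*cos(3*t)/17 + 73*sin(3*t)/51

Characteristic equation r² + 9 = 0 has discriminant (0)² - 4·(9) = -36 < 0, so r = ± 3i.
Hence y_h = C1*cos(3*t) + C2*sin(3*t).
Try y_p = A*exp(-5*t). Substituting into the equation and dividing by exp(-5*t) gives A = 1/17, so y_p = exp(-5*t)/17.
General solution: y = exp(-5*t)/17 + C1*cos(3*t) + C2*sin(3*t).
Apply the initial conditions: y(0) = 1/17 + C1 = 3 and y'(0) = -5/17 + 3*C2 = 4. Solving gives C1 = 50/17, C2 = 73/51.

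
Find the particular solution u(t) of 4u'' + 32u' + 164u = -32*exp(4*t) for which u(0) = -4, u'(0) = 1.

u = -8*exp(4*t)/89 - 1271*exp(-4*t)*sin(5*t)/445 - 348*cos(5*t)*exp(-4*t)/89

Divide through by 4: u'' + 8u' + 41u = -8*exp(4*t).
Characteristic equation r² + 8r + 41 = 0 has discriminant (8)² - 4·(41) = -100 < 0, so r = -4 ± 5i.
Hence u_h = C1*cos(5*t)*exp(-4*t) + C2*exp(-4*t)*sin(5*t).
Try u_p = A*exp(4*t). Substituting into the equation and dividing by exp(4*t) gives A = -8/89, so u_p = -8*exp(4*t)/89.
General solution: u = -8*exp(4*t)/89 + C1*cos(5*t)*exp(-4*t) + C2*exp(-4*t)*sin(5*t).
Apply the initial conditions: u(0) = -8/89 + C1 = -4 and u'(0) = -32/89 - 4*C1 + 5*C2 = 1. Solving gives C1 = -348/89, C2 = -1271/445.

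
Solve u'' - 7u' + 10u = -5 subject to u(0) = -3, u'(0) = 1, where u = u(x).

u = -1/2 + 2*exp(5*x) - 9*exp(2*x)/2

Characteristic equation r² - 7r + 10 = 0 factors as (r - 2)(r - 5) = 0, so r = 2, 5.
Hence u_h = C1*exp(2*x) + C2*exp(5*x).
For the particular solution try u_p = A0. Substituting and matching coefficients of each power of x gives A0 = -1/2, so u_p = -1/2.
General solution: u = -1/2 + C1*exp(2*x) + C2*exp(5*x).
Apply the initial conditions: u(0) = -1/2 + C1 + C2 = -3 and u'(0) = 2*C1 + 5*C2 = 1. Solving gives C1 = -9/2, C2 = 2.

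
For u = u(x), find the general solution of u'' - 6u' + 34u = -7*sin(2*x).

Characteristic equation r² - 6r + 34 = 0 has discriminant (-6)² - 4·(34) = -100 < 0, so r = 3 ± 5i.
Hence u_h = C1*cos(5*x)*exp(3*x) + C2*exp(3*x)*sin(5*x).
Try u_p = A*cos(2*x) + B*sin(2*x). Substituting and equating the coefficients of cos(2x) and sin(2x) gives A = -7/87, B = -35/174, so u_p = -35*sin(2*x)/174 - 7*cos(2*x)/87.

u = -35*sin(2*x)/174 - 7*cos(2*x)/87 + C1*cos(5*x)*exp(3*x) + C2*exp(3*x)*sin(5*x)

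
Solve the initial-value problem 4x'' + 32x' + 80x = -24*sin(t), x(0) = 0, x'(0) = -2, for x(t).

x = -114*sin(t)/425 + 48*cos(t)/425 - 464*exp(-4*t)*sin(2*t)/425 - 48*cos(2*t)*exp(-4*t)/425

Divide through by 4: x'' + 8x' + 20x = -6*sin(t).
Characteristic equation r² + 8r + 20 = 0 has discriminant (8)² - 4·(20) = -16 < 0, so r = -4 ± 2i.
Hence x_h = C1*cos(2*t)*exp(-4*t) + C2*exp(-4*t)*sin(2*t).
Try x_p = A*cos(t) + B*sin(t). Substituting and equating the coefficients of cos(t) and sin(t) gives A = 48/425, B = -114/425, so x_p = -114*sin(t)/425 + 48*cos(t)/425.
General solution: x = -114*sin(t)/425 + 48*cos(t)/425 + C1*cos(2*t)*exp(-4*t) + C2*exp(-4*t)*sin(2*t).
Apply the initial conditions: x(0) = 48/425 + C1 = 0 and x'(0) = -114/425 - 4*C1 + 2*C2 = -2. Solving gives C1 = -48/425, C2 = -464/425.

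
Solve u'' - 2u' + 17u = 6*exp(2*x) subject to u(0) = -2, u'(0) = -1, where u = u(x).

Characteristic equation r² - 2r + 17 = 0 has discriminant (-2)² - 4·(17) = -64 < 0, so r = 1 ± 4i.
Hence u_h = C1*cos(4*x)*exp(x) + C2*exp(x)*sin(4*x).
Try u_p = A*exp(2*x). Substituting into the equation and dividing by exp(2*x) gives A = 6/17, so u_p = 6*exp(2*x)/17.
General solution: u = 6*exp(2*x)/17 + C1*cos(4*x)*exp(x) + C2*exp(x)*sin(4*x).
Apply the initial conditions: u(0) = 6/17 + C1 = -2 and u'(0) = 12/17 + C1 + 4*C2 = -1. Solving gives C1 = -40/17, C2 = 11/68.

u = 6*exp(2*x)/17 - 40*cos(4*x)*exp(x)/17 + 11*exp(x)*sin(4*x)/68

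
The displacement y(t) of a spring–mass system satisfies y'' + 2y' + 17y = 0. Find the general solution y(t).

Characteristic equation r² + 2r + 17 = 0 has discriminant (2)² - 4·(17) = -64 < 0, so r = -1 ± 4i.
Hence y_h = C1*cos(4*t)*exp(-t) + C2*exp(-t)*sin(4*t).

y = C1*cos(4*t)*exp(-t) + C2*exp(-t)*sin(4*t)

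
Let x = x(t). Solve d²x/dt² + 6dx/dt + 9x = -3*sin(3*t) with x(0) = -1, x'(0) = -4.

Characteristic equation r² + 6r + 9 = 0 has discriminant (6)² - 4·(9) = 0, so r = -3 is a repeated root.
Hence x_h = (C1 + C2*t)*exp(-3*t).
Try x_p = A*cos(3*t) + B*sin(3*t). Substituting and equating the coefficients of cos(3t) and sin(3t) gives A = 1/6, B = 0, so x_p = cos(3*t)/6.
General solution: x = cos(3*t)/6 + C1*exp(-3*t) + C2*t*exp(-3*t).
Apply the initial conditions: x(0) = 1/6 + C1 = -1 and x'(0) = C2 - 3*C1 = -4. Solving gives C1 = -7/6, C2 = -15/2.

x = -7*exp(-3*t)/6 + cos(3*t)/6 - 15*t*exp(-3*t)/2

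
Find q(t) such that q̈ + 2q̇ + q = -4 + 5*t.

Characteristic equation r² + 2r + 1 = 0 has discriminant (2)² - 4·(1) = 0, so r = -1 is a repeated root.
Hence q_h = (C1 + C2*t)*exp(-t).
For the particular solution try q_p = A0 + A1*t. Substituting and matching coefficients of each power of t gives A0 = -14, A1 = 5, so q_p = -14 + 5*t.

q = -14 + 5*t + C1*exp(-t) + C2*t*exp(-t)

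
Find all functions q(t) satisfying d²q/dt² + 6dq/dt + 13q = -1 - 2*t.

Characteristic equation r² + 6r + 13 = 0 has discriminant (6)² - 4·(13) = -16 < 0, so r = -3 ± 2i.
Hence q_h = C1*cos(2*t)*exp(-3*t) + C2*exp(-3*t)*sin(2*t).
For the particular solution try q_p = A0 + A1*t. Substituting and matching coefficients of each power of t gives A0 = -1/169, A1 = -2/13, so q_p = -1/169 - 2*t/13.

q = -1/169 - 2*t/13 + C1*cos(2*t)*exp(-3*t) + C2*exp(-3*t)*sin(2*t)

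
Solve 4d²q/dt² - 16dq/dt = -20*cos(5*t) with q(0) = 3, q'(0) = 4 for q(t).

q = 2 + 4*sin(5*t)/41 + 5*cos(5*t)/41 + 36*exp(4*t)/41

Divide through by 4: q'' - 4q' = -5*cos(5*t).
Characteristic equation r² - 4r = 0 factors as (r - 4)r = 0, so r = 4, 0.
Hence q_h = C1*exp(4*t) + C2.
Try q_p = A*cos(5*t) + B*sin(5*t). Substituting and equating the coefficients of cos(5t) and sin(5t) gives A = 5/41, B = 4/41, so q_p = 4*sin(5*t)/41 + 5*cos(5*t)/41.
General solution: q = C2 + 4*sin(5*t)/41 + 5*cos(5*t)/41 + C1*exp(4*t).
Apply the initial conditions: q(0) = 5/41 + C1 + C2 = 3 and q'(0) = 20/41 + 4*C1 = 4. Solving gives C1 = 36/41, C2 = 2.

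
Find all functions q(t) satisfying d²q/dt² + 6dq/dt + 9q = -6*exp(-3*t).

q = C1*exp(-3*t) - 3*t**2*exp(-3*t) + C2*t*exp(-3*t)

Characteristic equation r² + 6r + 9 = 0 has discriminant (6)² - 4·(9) = 0, so r = -3 is a repeated root.
Hence q_h = (C1 + C2*t)*exp(-3*t).
Since exp(-3*t) solves the homogeneous equation (r = -3 is a root of multiplicity 2), multiply the trial by t^2. Try q_p = A*t^2*exp(-3*t). Substituting into the equation and dividing by exp(-3*t) gives A = -3, so q_p = -3*t^2*exp(-3*t).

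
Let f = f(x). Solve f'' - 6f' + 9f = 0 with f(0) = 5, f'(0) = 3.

f = 5*exp(3*x) - 12*x*exp(3*x)

Characteristic equation r² - 6r + 9 = 0 has discriminant (-6)² - 4·(9) = 0, so r = 3 is a repeated root.
Hence f_h = (C1 + C2*x)*exp(3*x).
Apply the initial conditions: f(0) = C1 = 5 and f'(0) = C2 + 3*C1 = 3. Solving gives C1 = 5, C2 = -12.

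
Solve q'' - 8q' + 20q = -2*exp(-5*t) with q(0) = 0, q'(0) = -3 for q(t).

Characteristic equation r² - 8r + 20 = 0 has discriminant (-8)² - 4·(20) = -16 < 0, so r = 4 ± 2i.
Hence q_h = C1*cos(2*t)*exp(4*t) + C2*exp(4*t)*sin(2*t).
Try q_p = A*exp(-5*t). Substituting into the equation and dividing by exp(-5*t) gives A = -2/85, so q_p = -2*exp(-5*t)/85.
General solution: q = -2*exp(-5*t)/85 + C1*cos(2*t)*exp(4*t) + C2*exp(4*t)*sin(2*t).
Apply the initial conditions: q(0) = -2/85 + C1 = 0 and q'(0) = 2/17 + 2*C2 + 4*C1 = -3. Solving gives C1 = 2/85, C2 = -273/170.

q = -2*exp(-5*t)/85 - 273*exp(4*t)*sin(2*t)/170 + 2*cos(2*t)*exp(4*t)/85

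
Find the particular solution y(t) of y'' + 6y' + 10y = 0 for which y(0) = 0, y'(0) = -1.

Characteristic equation r² + 6r + 10 = 0 has discriminant (6)² - 4·(10) = -4 < 0, so r = -3 ± i.
Hence y_h = C1*cos(t)*exp(-3*t) + C2*exp(-3*t)*sin(t).
Apply the initial conditions: y(0) = C1 = 0 and y'(0) = C2 - 3*C1 = -1. Solving gives C1 = 0, C2 = -1.

y = -exp(-3*t)*sin(t)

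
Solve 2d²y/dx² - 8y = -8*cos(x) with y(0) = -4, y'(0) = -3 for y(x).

y = -63*exp(2*x)/20 - 33*exp(-2*x)/20 + 4*cos(x)/5

Divide through by 2: y'' - 4y = -4*cos(x).
Characteristic equation r² - 4 = 0 factors as (r - 2)(r + 2) = 0, so r = 2, -2.
Hence y_h = C1*exp(2*x) + C2*exp(-2*x).
Try y_p = A*cos(x) + B*sin(x). Substituting and equating the coefficients of cos(x) and sin(x) gives A = 4/5, B = 0, so y_p = 4*cos(x)/5.
General solution: y = 4*cos(x)/5 + C1*exp(2*x) + C2*exp(-2*x).
Apply the initial conditions: y(0) = 4/5 + C1 + C2 = -4 and y'(0) = -2*C2 + 2*C1 = -3. Solving gives C1 = -63/20, C2 = -33/20.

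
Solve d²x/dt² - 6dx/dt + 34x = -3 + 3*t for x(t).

Characteristic equation r² - 6r + 34 = 0 has discriminant (-6)² - 4·(34) = -100 < 0, so r = 3 ± 5i.
Hence x_h = C1*cos(5*t)*exp(3*t) + C2*exp(3*t)*sin(5*t).
For the particular solution try x_p = A0 + A1*t. Substituting and matching coefficients of each power of t gives A0 = -21/289, A1 = 3/34, so x_p = -21/289 + 3*t/34.

x = -21/289 + 3*t/34 + C1*cos(5*t)*exp(3*t) + C2*exp(3*t)*sin(5*t)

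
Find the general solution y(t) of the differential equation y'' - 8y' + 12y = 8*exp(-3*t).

Characteristic equation r² - 8r + 12 = 0 factors as (r - 6)(r - 2) = 0, so r = 6, 2.
Hence y_h = C1*exp(6*t) + C2*exp(2*t).
Try y_p = A*exp(-3*t). Substituting into the equation and dividing by exp(-3*t) gives A = 8/45, so y_p = 8*exp(-3*t)/45.

y = 8*exp(-3*t)/45 + C1*exp(6*t) + C2*exp(2*t)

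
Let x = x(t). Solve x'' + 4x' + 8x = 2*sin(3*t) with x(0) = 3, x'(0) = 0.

Characteristic equation r² + 4r + 8 = 0 has discriminant (4)² - 4·(8) = -16 < 0, so r = -2 ± 2i.
Hence x_h = C1*cos(2*t)*exp(-2*t) + C2*exp(-2*t)*sin(2*t).
Try x_p = A*cos(3*t) + B*sin(3*t). Substituting and equating the coefficients of cos(3t) and sin(3t) gives A = -24/145, B = -2/145, so x_p = -24*cos(3*t)/145 - 2*sin(3*t)/145.
General solution: x = -24*cos(3*t)/145 - 2*sin(3*t)/145 + C1*cos(2*t)*exp(-2*t) + C2*exp(-2*t)*sin(2*t).
Apply the initial conditions: x(0) = -24/145 + C1 = 3 and x'(0) = -6/145 - 2*C1 + 2*C2 = 0. Solving gives C1 = 459/145, C2 = 462/145.

x = -24*cos(3*t)/145 - 2*sin(3*t)/145 + 459*cos(2*t)*exp(-2*t)/145 + 462*exp(-2*t)*sin(2*t)/145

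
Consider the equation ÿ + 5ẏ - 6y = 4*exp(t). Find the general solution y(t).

y = C1*exp(-6*t) + C2*exp(t) + 4*t*exp(t)/7

Characteristic equation r² + 5r - 6 = 0 factors as (r + 6)(r - 1) = 0, so r = -6, 1.
Hence y_h = C1*exp(-6*t) + C2*exp(t).
Since exp(t) solves the homogeneous equation (r = 1 is a root of multiplicity 1), multiply the trial by t. Try y_p = A*t*exp(t). Substituting into the equation and dividing by exp(t) gives A = 4/7, so y_p = 4*t*exp(t)/7.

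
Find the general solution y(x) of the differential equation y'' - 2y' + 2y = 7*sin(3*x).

Characteristic equation r² - 2r + 2 = 0 has discriminant (-2)² - 4·(2) = -4 < 0, so r = 1 ± i.
Hence y_h = C1*cos(x)*exp(x) + C2*exp(x)*sin(x).
Try y_p = A*cos(3*x) + B*sin(3*x). Substituting and equating the coefficients of cos(3x) and sin(3x) gives A = 42/85, B = -49/85, so y_p = -49*sin(3*x)/85 + 42*cos(3*x)/85.

y = -49*sin(3*x)/85 + 42*cos(3*x)/85 + C1*cos(x)*exp(x) + C2*exp(x)*sin(x)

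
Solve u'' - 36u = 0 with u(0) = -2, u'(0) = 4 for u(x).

u = -4*exp(-6*x)/3 - 2*exp(6*x)/3

Characteristic equation r² - 36 = 0 factors as (r - 6)(r + 6) = 0, so r = 6, -6.
Hence u_h = C1*exp(6*x) + C2*exp(-6*x).
Apply the initial conditions: u(0) = C1 + C2 = -2 and u'(0) = -6*C2 + 6*C1 = 4. Solving gives C1 = -2/3, C2 = -4/3.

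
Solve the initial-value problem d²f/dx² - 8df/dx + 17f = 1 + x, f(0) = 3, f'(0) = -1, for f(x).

f = 25/289 + x/17 - 3674*exp(4*x)*sin(x)/289 + 842*cos(x)*exp(4*x)/289

Characteristic equation r² - 8r + 17 = 0 has discriminant (-8)² - 4·(17) = -4 < 0, so r = 4 ± i.
Hence f_h = C1*cos(x)*exp(4*x) + C2*exp(4*x)*sin(x).
For the particular solution try f_p = A0 + A1*x. Substituting and matching coefficients of each power of x gives A0 = 25/289, A1 = 1/17, so f_p = 25/289 + x/17.
General solution: f = 25/289 + x/17 + C1*cos(x)*exp(4*x) + C2*exp(4*x)*sin(x).
Apply the initial conditions: f(0) = 25/289 + C1 = 3 and f'(0) = 1/17 + C2 + 4*C1 = -1. Solving gives C1 = 842/289, C2 = -3674/289.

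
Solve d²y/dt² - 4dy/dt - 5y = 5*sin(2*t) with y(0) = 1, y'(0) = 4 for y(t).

Characteristic equation r² - 4r - 5 = 0 factors as (r - 5)(r + 1) = 0, so r = 5, -1.
Hence y_h = C1*exp(5*t) + C2*exp(-t).
Try y_p = A*cos(2*t) + B*sin(2*t). Substituting and equating the coefficients of cos(2t) and sin(2t) gives A = 8/29, B = -9/29, so y_p = -9*sin(2*t)/29 + 8*cos(2*t)/29.
General solution: y = -9*sin(2*t)/29 + 8*cos(2*t)/29 + C1*exp(5*t) + C2*exp(-t).
Apply the initial conditions: y(0) = 8/29 + C1 + C2 = 1 and y'(0) = -18/29 - C2 + 5*C1 = 4. Solving gives C1 = 155/174, C2 = -1/6.

y = -9*sin(2*t)/29 - exp(-t)/6 + 8*cos(2*t)/29 + 155*exp(5*t)/174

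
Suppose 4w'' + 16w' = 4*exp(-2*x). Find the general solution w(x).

Divide through by 4: w'' + 4w' = exp(-2*x).
Characteristic equation r² + 4r = 0 factors as (r + 4)r = 0, so r = -4, 0.
Hence w_h = C1*exp(-4*x) + C2.
Try w_p = A*exp(-2*x). Substituting into the equation and dividing by exp(-2*x) gives A = -1/4, so w_p = -exp(-2*x)/4.

w = C2 - exp(-2*x)/4 + C1*exp(-4*x)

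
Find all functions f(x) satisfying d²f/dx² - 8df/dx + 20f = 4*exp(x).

f = 4*exp(x)/13 + C1*cos(2*x)*exp(4*x) + C2*exp(4*x)*sin(2*x)

Characteristic equation r² - 8r + 20 = 0 has discriminant (-8)² - 4·(20) = -16 < 0, so r = 4 ± 2i.
Hence f_h = C1*cos(2*x)*exp(4*x) + C2*exp(4*x)*sin(2*x).
Try f_p = A*exp(x). Substituting into the equation and dividing by exp(x) gives A = 4/13, so f_p = 4*exp(x)/13.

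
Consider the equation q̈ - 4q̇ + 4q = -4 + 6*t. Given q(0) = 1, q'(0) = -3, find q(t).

Characteristic equation r² - 4r + 4 = 0 has discriminant (-4)² - 4·(4) = 0, so r = 2 is a repeated root.
Hence q_h = (C1 + C2*t)*exp(2*t).
For the particular solution try q_p = A0 + A1*t. Substituting and matching coefficients of each power of t gives A0 = 1/2, A1 = 3/2, so q_p = 1/2 + 3*t/2.
General solution: q = 1/2 + 3*t/2 + C1*exp(2*t) + C2*t*exp(2*t).
Apply the initial conditions: q(0) = 1/2 + C1 = 1 and q'(0) = 3/2 + C2 + 2*C1 = -3. Solving gives C1 = 1/2, C2 = -11/2.

q = 1/2 + exp(2*t)/2 + 3*t/2 - 11*t*exp(2*t)/2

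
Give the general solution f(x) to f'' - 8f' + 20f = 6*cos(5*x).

Characteristic equation r² - 8r + 20 = 0 has discriminant (-8)² - 4·(20) = -16 < 0, so r = 4 ± 2i.
Hence f_h = C1*cos(2*x)*exp(4*x) + C2*exp(4*x)*sin(2*x).
Try f_p = A*cos(5*x) + B*sin(5*x). Substituting and equating the coefficients of cos(5x) and sin(5x) gives A = -6/325, B = -48/325, so f_p = -48*sin(5*x)/325 - 6*cos(5*x)/325.

f = -48*sin(5*x)/325 - 6*cos(5*x)/325 + C1*cos(2*x)*exp(4*x) + C2*exp(4*x)*sin(2*x)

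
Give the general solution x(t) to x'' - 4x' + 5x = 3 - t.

x = 11/25 - t/5 + C1*cos(t)*exp(2*t) + C2*exp(2*t)*sin(t)

Characteristic equation r² - 4r + 5 = 0 has discriminant (-4)² - 4·(5) = -4 < 0, so r = 2 ± i.
Hence x_h = C1*cos(t)*exp(2*t) + C2*exp(2*t)*sin(t).
For the particular solution try x_p = A0 + A1*t. Substituting and matching coefficients of each power of t gives A0 = 11/25, A1 = -1/5, so x_p = 11/25 - t/5.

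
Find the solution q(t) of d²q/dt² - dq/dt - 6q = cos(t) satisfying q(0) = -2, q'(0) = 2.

Characteristic equation r² - r - 6 = 0 factors as (r - 3)(r + 2) = 0, so r = 3, -2.
Hence q_h = C1*exp(3*t) + C2*exp(-2*t).
Try q_p = A*cos(t) + B*sin(t). Substituting and equating the coefficients of cos(t) and sin(t) gives A = -7/50, B = -1/50, so q_p = -7*cos(t)/50 - sin(t)/50.
General solution: q = -7*cos(t)/50 - sin(t)/50 + C1*exp(3*t) + C2*exp(-2*t).
Apply the initial conditions: q(0) = -7/50 + C1 + C2 = -2 and q'(0) = -1/50 - 2*C2 + 3*C1 = 2. Solving gives C1 = -17/50, C2 = -38/25.

q = -38*exp(-2*t)/25 - 17*exp(3*t)/50 - 7*cos(t)/50 - sin(t)/50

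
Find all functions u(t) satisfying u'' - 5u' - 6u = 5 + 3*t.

u = -5/12 - t/2 + C1*exp(6*t) + C2*exp(-t)

Characteristic equation r² - 5r - 6 = 0 factors as (r - 6)(r + 1) = 0, so r = 6, -1.
Hence u_h = C1*exp(6*t) + C2*exp(-t).
For the particular solution try u_p = A0 + A1*t. Substituting and matching coefficients of each power of t gives A0 = -5/12, A1 = -1/2, so u_p = -5/12 - t/2.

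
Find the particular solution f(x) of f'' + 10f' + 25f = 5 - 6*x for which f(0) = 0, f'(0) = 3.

f = 37/125 - 37*exp(-5*x)/125 - 6*x/25 + 44*x*exp(-5*x)/25

Characteristic equation r² + 10r + 25 = 0 has discriminant (10)² - 4·(25) = 0, so r = -5 is a repeated root.
Hence f_h = (C1 + C2*x)*exp(-5*x).
For the particular solution try f_p = A0 + A1*x. Substituting and matching coefficients of each power of x gives A0 = 37/125, A1 = -6/25, so f_p = 37/125 - 6*x/25.
General solution: f = 37/125 - 6*x/25 + C1*exp(-5*x) + C2*x*exp(-5*x).
Apply the initial conditions: f(0) = 37/125 + C1 = 0 and f'(0) = -6/25 + C2 - 5*C1 = 3. Solving gives C1 = -37/125, C2 = 44/25.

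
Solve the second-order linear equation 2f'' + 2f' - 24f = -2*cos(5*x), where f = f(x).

Divide through by 2: f'' + f' - 12f = -cos(5*x).
Characteristic equation r² + r - 12 = 0 factors as (r + 4)(r - 3) = 0, so r = -4, 3.
Hence f_h = C1*exp(-4*x) + C2*exp(3*x).
Try f_p = A*cos(5*x) + B*sin(5*x). Substituting and equating the coefficients of cos(5x) and sin(5x) gives A = 37/1394, B = -5/1394, so f_p = -5*sin(5*x)/1394 + 37*cos(5*x)/1394.

f = -5*sin(5*x)/1394 + 37*cos(5*x)/1394 + C1*exp(-4*x) + C2*exp(3*x)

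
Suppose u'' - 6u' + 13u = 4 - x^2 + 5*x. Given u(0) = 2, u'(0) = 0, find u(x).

u = 1020/2197 - x**2/13 + 53*x/169 - 10811*exp(3*x)*sin(2*x)/4394 + 3374*cos(2*x)*exp(3*x)/2197

Characteristic equation r² - 6r + 13 = 0 has discriminant (-6)² - 4·(13) = -16 < 0, so r = 3 ± 2i.
Hence u_h = C1*cos(2*x)*exp(3*x) + C2*exp(3*x)*sin(2*x).
For the particular solution try u_p = A0 + A1*x + A2*x^2. Substituting and matching coefficients of each power of x gives A0 = 1020/2197, A1 = 53/169, A2 = -1/13, so u_p = 1020/2197 - x^2/13 + 53*x/169.
General solution: u = 1020/2197 - x^2/13 + 53*x/169 + C1*cos(2*x)*exp(3*x) + C2*exp(3*x)*sin(2*x).
Apply the initial conditions: u(0) = 1020/2197 + C1 = 2 and u'(0) = 53/169 + 2*C2 + 3*C1 = 0. Solving gives C1 = 3374/2197, C2 = -10811/4394.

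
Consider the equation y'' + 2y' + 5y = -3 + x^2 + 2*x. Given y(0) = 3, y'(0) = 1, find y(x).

Characteristic equation r² + 2r + 5 = 0 has discriminant (2)² - 4·(5) = -16 < 0, so r = -1 ± 2i.
Hence y_h = C1*cos(2*x)*exp(-x) + C2*exp(-x)*sin(2*x).
For the particular solution try y_p = A0 + A1*x + A2*x^2. Substituting and matching coefficients of each power of x gives A0 = -97/125, A1 = 6/25, A2 = 1/5, so y_p = -97/125 + x^2/5 + 6*x/25.
General solution: y = -97/125 + x^2/5 + 6*x/25 + C1*cos(2*x)*exp(-x) + C2*exp(-x)*sin(2*x).
Apply the initial conditions: y(0) = -97/125 + C1 = 3 and y'(0) = 6/25 - C1 + 2*C2 = 1. Solving gives C1 = 472/125, C2 = 567/250.

y = -97/125 + x**2/5 + 6*x/25 + 472*cos(2*x)*exp(-x)/125 + 567*exp(-x)*sin(2*x)/250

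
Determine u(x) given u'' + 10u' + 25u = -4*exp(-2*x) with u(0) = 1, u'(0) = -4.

u = -4*exp(-2*x)/9 + 13*exp(-5*x)/9 + 7*x*exp(-5*x)/3

Characteristic equation r² + 10r + 25 = 0 has discriminant (10)² - 4·(25) = 0, so r = -5 is a repeated root.
Hence u_h = (C1 + C2*x)*exp(-5*x).
Try u_p = A*exp(-2*x). Substituting into the equation and dividing by exp(-2*x) gives A = -4/9, so u_p = -4*exp(-2*x)/9.
General solution: u = -4*exp(-2*x)/9 + C1*exp(-5*x) + C2*x*exp(-5*x).
Apply the initial conditions: u(0) = -4/9 + C1 = 1 and u'(0) = 8/9 + C2 - 5*C1 = -4. Solving gives C1 = 13/9, C2 = 7/3.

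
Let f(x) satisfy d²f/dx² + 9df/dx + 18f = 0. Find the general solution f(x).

f = C1*exp(-6*x) + C2*exp(-3*x)

Characteristic equation r² + 9r + 18 = 0 factors as (r + 6)(r + 3) = 0, so r = -6, -3.
Hence f_h = C1*exp(-6*x) + C2*exp(-3*x).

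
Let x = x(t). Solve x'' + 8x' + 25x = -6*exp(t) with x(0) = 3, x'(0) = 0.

x = -3*exp(t)/17 + 54*cos(3*t)*exp(-4*t)/17 + 73*exp(-4*t)*sin(3*t)/17

Characteristic equation r² + 8r + 25 = 0 has discriminant (8)² - 4·(25) = -36 < 0, so r = -4 ± 3i.
Hence x_h = C1*cos(3*t)*exp(-4*t) + C2*exp(-4*t)*sin(3*t).
Try x_p = A*exp(t). Substituting into the equation and dividing by exp(t) gives A = -3/17, so x_p = -3*exp(t)/17.
General solution: x = -3*exp(t)/17 + C1*cos(3*t)*exp(-4*t) + C2*exp(-4*t)*sin(3*t).
Apply the initial conditions: x(0) = -3/17 + C1 = 3 and x'(0) = -3/17 - 4*C1 + 3*C2 = 0. Solving gives C1 = 54/17, C2 = 73/17.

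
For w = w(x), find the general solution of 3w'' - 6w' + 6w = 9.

Divide through by 3: w'' - 2w' + 2w = 3.
Characteristic equation r² - 2r + 2 = 0 has discriminant (-2)² - 4·(2) = -4 < 0, so r = 1 ± i.
Hence w_h = C1*cos(x)*exp(x) + C2*exp(x)*sin(x).
For the particular solution try w_p = A0. Substituting and matching coefficients of each power of x gives A0 = 3/2, so w_p = 3/2.

w = 3/2 + C1*cos(x)*exp(x) + C2*exp(x)*sin(x)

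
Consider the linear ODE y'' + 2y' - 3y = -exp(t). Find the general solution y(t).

Characteristic equation r² + 2r - 3 = 0 factors as (r + 3)(r - 1) = 0, so r = -3, 1.
Hence y_h = C1*exp(-3*t) + C2*exp(t).
Since exp(t) solves the homogeneous equation (r = 1 is a root of multiplicity 1), multiply the trial by t. Try y_p = A*t*exp(t). Substituting into the equation and dividing by exp(t) gives A = -1/4, so y_p = -t*exp(t)/4.

y = C1*exp(-3*t) + C2*exp(t) - t*exp(t)/4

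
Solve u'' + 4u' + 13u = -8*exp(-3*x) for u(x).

u = -4*exp(-3*x)/5 + C1*cos(3*x)*exp(-2*x) + C2*exp(-2*x)*sin(3*x)

Characteristic equation r² + 4r + 13 = 0 has discriminant (4)² - 4·(13) = -36 < 0, so r = -2 ± 3i.
Hence u_h = C1*cos(3*x)*exp(-2*x) + C2*exp(-2*x)*sin(3*x).
Try u_p = A*exp(-3*x). Substituting into the equation and dividing by exp(-3*x) gives A = -4/5, so u_p = -4*exp(-3*x)/5.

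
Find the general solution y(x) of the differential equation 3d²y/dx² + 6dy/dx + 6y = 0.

Divide through by 3: y'' + 2y' + 2y = 0.
Characteristic equation r² + 2r + 2 = 0 has discriminant (2)² - 4·(2) = -4 < 0, so r = -1 ± i.
Hence y_h = C1*cos(x)*exp(-x) + C2*exp(-x)*sin(x).

y = C1*cos(x)*exp(-x) + C2*exp(-x)*sin(x)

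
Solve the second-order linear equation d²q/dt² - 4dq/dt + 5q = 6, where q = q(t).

Characteristic equation r² - 4r + 5 = 0 has discriminant (-4)² - 4·(5) = -4 < 0, so r = 2 ± i.
Hence q_h = C1*cos(t)*exp(2*t) + C2*exp(2*t)*sin(t).
For the particular solution try q_p = A0. Substituting and matching coefficients of each power of t gives A0 = 6/5, so q_p = 6/5.

q = 6/5 + C1*cos(t)*exp(2*t) + C2*exp(2*t)*sin(t)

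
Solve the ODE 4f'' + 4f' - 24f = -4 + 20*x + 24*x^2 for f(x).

Divide through by 4: f'' + f' - 6f = -1 + 5*x + 6*x^2.
Characteristic equation r² + r - 6 = 0 factors as (r - 2)(r + 3) = 0, so r = 2, -3.
Hence f_h = C1*exp(2*x) + C2*exp(-3*x).
For the particular solution try f_p = A0 + A1*x + A2*x^2. Substituting and matching coefficients of each power of x gives A0 = -13/36, A1 = -7/6, A2 = -1, so f_p = -13/36 - x^2 - 7*x/6.

f = -13/36 - x**2 - 7*x/6 + C1*exp(2*x) + C2*exp(-3*x)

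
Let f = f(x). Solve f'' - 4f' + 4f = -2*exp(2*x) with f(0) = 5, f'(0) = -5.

Characteristic equation r² - 4r + 4 = 0 has discriminant (-4)² - 4·(4) = 0, so r = 2 is a repeated root.
Hence f_h = (C1 + C2*x)*exp(2*x).
Since exp(2*x) solves the homogeneous equation (r = 2 is a root of multiplicity 2), multiply the trial by x^2. Try f_p = A*x^2*exp(2*x). Substituting into the equation and dividing by exp(2*x) gives A = -1, so f_p = -x^2*exp(2*x).
General solution: f = C1*exp(2*x) - x^2*exp(2*x) + C2*x*exp(2*x).
Apply the initial conditions: f(0) = C1 = 5 and f'(0) = C2 + 2*C1 = -5. Solving gives C1 = 5, C2 = -15.

f = 5*exp(2*x) - x**2*exp(2*x) - 15*x*exp(2*x)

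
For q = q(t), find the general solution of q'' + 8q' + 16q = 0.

Characteristic equation r² + 8r + 16 = 0 has discriminant (8)² - 4·(16) = 0, so r = -4 is a repeated root.
Hence q_h = (C1 + C2*t)*exp(-4*t).

q = C1*exp(-4*t) + C2*t*exp(-4*t)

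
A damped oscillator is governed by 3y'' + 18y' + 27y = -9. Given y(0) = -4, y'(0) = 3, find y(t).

y = -1/3 - 11*exp(-3*t)/3 - 8*t*exp(-3*t)

Divide through by 3: y'' + 6y' + 9y = -3.
Characteristic equation r² + 6r + 9 = 0 has discriminant (6)² - 4·(9) = 0, so r = -3 is a repeated root.
Hence y_h = (C1 + C2*t)*exp(-3*t).
For the particular solution try y_p = A0. Substituting and matching coefficients of each power of t gives A0 = -1/3, so y_p = -1/3.
General solution: y = -1/3 + C1*exp(-3*t) + C2*t*exp(-3*t).
Apply the initial conditions: y(0) = -1/3 + C1 = -4 and y'(0) = C2 - 3*C1 = 3. Solving gives C1 = -11/3, C2 = -8.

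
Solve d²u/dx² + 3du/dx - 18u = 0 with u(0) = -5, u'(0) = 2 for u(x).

Characteristic equation r² + 3r - 18 = 0 factors as (r - 3)(r + 6) = 0, so r = 3, -6.
Hence u_h = C1*exp(3*x) + C2*exp(-6*x).
Apply the initial conditions: u(0) = C1 + C2 = -5 and u'(0) = -6*C2 + 3*C1 = 2. Solving gives C1 = -28/9, C2 = -17/9.

u = -28*exp(3*x)/9 - 17*exp(-6*x)/9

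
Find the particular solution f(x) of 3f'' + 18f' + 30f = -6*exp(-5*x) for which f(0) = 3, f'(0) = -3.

Divide through by 3: f'' + 6f' + 10f = -2*exp(-5*x).
Characteristic equation r² + 6r + 10 = 0 has discriminant (6)² - 4·(10) = -4 < 0, so r = -3 ± i.
Hence f_h = C1*cos(x)*exp(-3*x) + C2*exp(-3*x)*sin(x).
Try f_p = A*exp(-5*x). Substituting into the equation and dividing by exp(-5*x) gives A = -2/5, so f_p = -2*exp(-5*x)/5.
General solution: f = -2*exp(-5*x)/5 + C1*cos(x)*exp(-3*x) + C2*exp(-3*x)*sin(x).
Apply the initial conditions: f(0) = -2/5 + C1 = 3 and f'(0) = 2 + C2 - 3*C1 = -3. Solving gives C1 = 17/5, C2 = 26/5.

f = -2*exp(-5*x)/5 + 17*cos(x)*exp(-3*x)/5 + 26*exp(-3*x)*sin(x)/5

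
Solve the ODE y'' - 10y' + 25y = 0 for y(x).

Characteristic equation r² - 10r + 25 = 0 has discriminant (-10)² - 4·(25) = 0, so r = 5 is a repeated root.
Hence y_h = (C1 + C2*x)*exp(5*x).

y = C1*exp(5*x) + C2*x*exp(5*x)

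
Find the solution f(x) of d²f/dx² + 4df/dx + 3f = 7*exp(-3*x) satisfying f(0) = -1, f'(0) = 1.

f = -7*exp(-3*x)/4 + 3*exp(-x)/4 - 7*x*exp(-3*x)/2

Characteristic equation r² + 4r + 3 = 0 factors as (r + 1)(r + 3) = 0, so r = -1, -3.
Hence f_h = C1*exp(-x) + C2*exp(-3*x).
Since exp(-3*x) solves the homogeneous equation (r = -3 is a root of multiplicity 1), multiply the trial by x. Try f_p = A*x*exp(-3*x). Substituting into the equation and dividing by exp(-3*x) gives A = -7/2, so f_p = -7*x*exp(-3*x)/2.
General solution: f = C1*exp(-x) + C2*exp(-3*x) - 7*x*exp(-3*x)/2.
Apply the initial conditions: f(0) = C1 + C2 = -1 and f'(0) = -7/2 - C1 - 3*C2 = 1. Solving gives C1 = 3/4, C2 = -7/4.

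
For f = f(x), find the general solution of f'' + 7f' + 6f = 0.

Characteristic equation r² + 7r + 6 = 0 factors as (r + 6)(r + 1) = 0, so r = -6, -1.
Hence f_h = C1*exp(-6*x) + C2*exp(-x).

f = C1*exp(-6*x) + C2*exp(-x)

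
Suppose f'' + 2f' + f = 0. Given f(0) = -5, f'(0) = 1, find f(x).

Characteristic equation r² + 2r + 1 = 0 has discriminant (2)² - 4·(1) = 0, so r = -1 is a repeated root.
Hence f_h = (C1 + C2*x)*exp(-x).
Apply the initial conditions: f(0) = C1 = -5 and f'(0) = C2 - C1 = 1. Solving gives C1 = -5, C2 = -4.

f = -5*exp(-x) - 4*x*exp(-x)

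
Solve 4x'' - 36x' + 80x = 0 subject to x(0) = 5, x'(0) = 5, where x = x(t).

x = -15*exp(5*t) + 20*exp(4*t)

Divide through by 4: x'' - 9x' + 20x = 0.
Characteristic equation r² - 9r + 20 = 0 factors as (r - 4)(r - 5) = 0, so r = 4, 5.
Hence x_h = C1*exp(4*t) + C2*exp(5*t).
Apply the initial conditions: x(0) = C1 + C2 = 5 and x'(0) = 4*C1 + 5*C2 = 5. Solving gives C1 = 20, C2 = -15.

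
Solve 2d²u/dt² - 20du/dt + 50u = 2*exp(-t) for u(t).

u = exp(-t)/36 + C1*exp(5*t) + C2*t*exp(5*t)

Divide through by 2: u'' - 10u' + 25u = exp(-t).
Characteristic equation r² - 10r + 25 = 0 has discriminant (-10)² - 4·(25) = 0, so r = 5 is a repeated root.
Hence u_h = (C1 + C2*t)*exp(5*t).
Try u_p = A*exp(-t). Substituting into the equation and dividing by exp(-t) gives A = 1/36, so u_p = exp(-t)/36.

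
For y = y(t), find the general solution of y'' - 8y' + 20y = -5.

Characteristic equation r² - 8r + 20 = 0 has discriminant (-8)² - 4·(20) = -16 < 0, so r = 4 ± 2i.
Hence y_h = C1*cos(2*t)*exp(4*t) + C2*exp(4*t)*sin(2*t).
For the particular solution try y_p = A0. Substituting and matching coefficients of each power of t gives A0 = -1/4, so y_p = -1/4.

y = -1/4 + C1*cos(2*t)*exp(4*t) + C2*exp(4*t)*sin(2*t)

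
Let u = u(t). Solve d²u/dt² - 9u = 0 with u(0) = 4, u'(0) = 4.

u = 4*exp(-3*t)/3 + 8*exp(3*t)/3

Characteristic equation r² - 9 = 0 factors as (r - 3)(r + 3) = 0, so r = 3, -3.
Hence u_h = C1*exp(3*t) + C2*exp(-3*t).
Apply the initial conditions: u(0) = C1 + C2 = 4 and u'(0) = -3*C2 + 3*C1 = 4. Solving gives C1 = 8/3, C2 = 4/3.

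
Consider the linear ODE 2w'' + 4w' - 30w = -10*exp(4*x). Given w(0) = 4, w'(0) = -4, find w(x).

w = -5*exp(4*x)/9 + 21*exp(3*x)/8 + 139*exp(-5*x)/72

Divide through by 2: w'' + 2w' - 15w = -5*exp(4*x).
Characteristic equation r² + 2r - 15 = 0 factors as (r - 3)(r + 5) = 0, so r = 3, -5.
Hence w_h = C1*exp(3*x) + C2*exp(-5*x).
Try w_p = A*exp(4*x). Substituting into the equation and dividing by exp(4*x) gives A = -5/9, so w_p = -5*exp(4*x)/9.
General solution: w = -5*exp(4*x)/9 + C1*exp(3*x) + C2*exp(-5*x).
Apply the initial conditions: w(0) = -5/9 + C1 + C2 = 4 and w'(0) = -20/9 - 5*C2 + 3*C1 = -4. Solving gives C1 = 21/8, C2 = 139/72.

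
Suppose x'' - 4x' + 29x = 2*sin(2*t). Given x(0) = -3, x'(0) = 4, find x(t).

x = 16*cos(2*t)/689 + 50*sin(2*t)/689 - 2083*cos(5*t)*exp(2*t)/689 + 6822*exp(2*t)*sin(5*t)/3445

Characteristic equation r² - 4r + 29 = 0 has discriminant (-4)² - 4·(29) = -100 < 0, so r = 2 ± 5i.
Hence x_h = C1*cos(5*t)*exp(2*t) + C2*exp(2*t)*sin(5*t).
Try x_p = A*cos(2*t) + B*sin(2*t). Substituting and equating the coefficients of cos(2t) and sin(2t) gives A = 16/689, B = 50/689, so x_p = 16*cos(2*t)/689 + 50*sin(2*t)/689.
General solution: x = 16*cos(2*t)/689 + 50*sin(2*t)/689 + C1*cos(5*t)*exp(2*t) + C2*exp(2*t)*sin(5*t).
Apply the initial conditions: x(0) = 16/689 + C1 = -3 and x'(0) = 100/689 + 2*C1 + 5*C2 = 4. Solving gives C1 = -2083/689, C2 = 6822/3445.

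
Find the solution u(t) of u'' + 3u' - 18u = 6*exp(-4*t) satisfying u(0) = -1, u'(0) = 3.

Characteristic equation r² + 3r - 18 = 0 factors as (r - 3)(r + 6) = 0, so r = 3, -6.
Hence u_h = C1*exp(3*t) + C2*exp(-6*t).
Try u_p = A*exp(-4*t). Substituting into the equation and dividing by exp(-4*t) gives A = -3/7, so u_p = -3*exp(-4*t)/7.
General solution: u = -3*exp(-4*t)/7 + C1*exp(3*t) + C2*exp(-6*t).
Apply the initial conditions: u(0) = -3/7 + C1 + C2 = -1 and u'(0) = 12/7 - 6*C2 + 3*C1 = 3. Solving gives C1 = -5/21, C2 = -1/3.

u = -5*exp(3*t)/21 - 3*exp(-4*t)/7 - exp(-6*t)/3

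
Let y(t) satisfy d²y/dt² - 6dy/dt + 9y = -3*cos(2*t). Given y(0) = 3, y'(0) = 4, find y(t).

Characteristic equation r² - 6r + 9 = 0 has discriminant (-6)² - 4·(9) = 0, so r = 3 is a repeated root.
Hence y_h = (C1 + C2*t)*exp(3*t).
Try y_p = A*cos(2*t) + B*sin(2*t). Substituting and equating the coefficients of cos(2t) and sin(2t) gives A = -15/169, B = 36/169, so y_p = -15*cos(2*t)/169 + 36*sin(2*t)/169.
General solution: y = -15*cos(2*t)/169 + 36*sin(2*t)/169 + C1*exp(3*t) + C2*t*exp(3*t).
Apply the initial conditions: y(0) = -15/169 + C1 = 3 and y'(0) = 72/169 + C2 + 3*C1 = 4. Solving gives C1 = 522/169, C2 = -74/13.

y = -15*cos(2*t)/169 + 36*sin(2*t)/169 + 522*exp(3*t)/169 - 74*t*exp(3*t)/13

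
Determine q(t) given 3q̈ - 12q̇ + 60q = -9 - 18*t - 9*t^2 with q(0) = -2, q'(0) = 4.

Divide through by 3: q'' - 4q' + 20q = -3 - 6*t - 3*t^2.
Characteristic equation r² - 4r + 20 = 0 has discriminant (-4)² - 4·(20) = -64 < 0, so r = 2 ± 4i.
Hence q_h = C1*cos(4*t)*exp(2*t) + C2*exp(2*t)*sin(4*t).
For the particular solution try q_p = A0 + A1*t + A2*t^2. Substituting and matching coefficients of each power of t gives A0 = -207/1000, A1 = -9/25, A2 = -3/20, so q_p = -207/1000 - 9*t/25 - 3*t^2/20.
General solution: q = -207/1000 - 9*t/25 - 3*t^2/20 + C1*cos(4*t)*exp(2*t) + C2*exp(2*t)*sin(4*t).
Apply the initial conditions: q(0) = -207/1000 + C1 = -2 and q'(0) = -9/25 + 2*C1 + 4*C2 = 4. Solving gives C1 = -1793/1000, C2 = 3973/2000.

q = -207/1000 - 9*t/25 - 3*t**2/20 - 1793*cos(4*t)*exp(2*t)/1000 + 3973*exp(2*t)*sin(4*t)/2000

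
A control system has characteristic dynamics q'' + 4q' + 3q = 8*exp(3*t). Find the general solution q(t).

q = exp(3*t)/3 + C1*exp(-t) + C2*exp(-3*t)

Characteristic equation r² + 4r + 3 = 0 factors as (r + 1)(r + 3) = 0, so r = -1, -3.
Hence q_h = C1*exp(-t) + C2*exp(-3*t).
Try q_p = A*exp(3*t). Substituting into the equation and dividing by exp(3*t) gives A = 1/3, so q_p = exp(3*t)/3.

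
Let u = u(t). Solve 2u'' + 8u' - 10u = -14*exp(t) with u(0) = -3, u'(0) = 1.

Divide through by 2: u'' + 4u' - 5u = -7*exp(t).
Characteristic equation r² + 4r - 5 = 0 factors as (r + 5)(r - 1) = 0, so r = -5, 1.
Hence u_h = C1*exp(-5*t) + C2*exp(t).
Since exp(t) solves the homogeneous equation (r = 1 is a root of multiplicity 1), multiply the trial by t. Try u_p = A*t*exp(t). Substituting into the equation and dividing by exp(t) gives A = -7/6, so u_p = -7*t*exp(t)/6.
General solution: u = C1*exp(-5*t) + C2*exp(t) - 7*t*exp(t)/6.
Apply the initial conditions: u(0) = C1 + C2 = -3 and u'(0) = -7/6 + C2 - 5*C1 = 1. Solving gives C1 = -31/36, C2 = -77/36.

u = -77*exp(t)/36 - 31*exp(-5*t)/36 - 7*t*exp(t)/6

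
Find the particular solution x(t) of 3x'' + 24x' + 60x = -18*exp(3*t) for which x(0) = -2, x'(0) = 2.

Divide through by 3: x'' + 8x' + 20x = -6*exp(3*t).
Characteristic equation r² + 8r + 20 = 0 has discriminant (8)² - 4·(20) = -16 < 0, so r = -4 ± 2i.
Hence x_h = C1*cos(2*t)*exp(-4*t) + C2*exp(-4*t)*sin(2*t).
Try x_p = A*exp(3*t). Substituting into the equation and dividing by exp(3*t) gives A = -6/53, so x_p = -6*exp(3*t)/53.
General solution: x = -6*exp(3*t)/53 + C1*cos(2*t)*exp(-4*t) + C2*exp(-4*t)*sin(2*t).
Apply the initial conditions: x(0) = -6/53 + C1 = -2 and x'(0) = -18/53 - 4*C1 + 2*C2 = 2. Solving gives C1 = -100/53, C2 = -138/53.

x = -6*exp(3*t)/53 - 138*exp(-4*t)*sin(2*t)/53 - 100*cos(2*t)*exp(-4*t)/53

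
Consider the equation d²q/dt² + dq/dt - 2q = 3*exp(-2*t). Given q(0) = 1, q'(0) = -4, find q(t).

q = -exp(t)/3 + 4*exp(-2*t)/3 - t*exp(-2*t)

Characteristic equation r² + r - 2 = 0 factors as (r - 1)(r + 2) = 0, so r = 1, -2.
Hence q_h = C1*exp(t) + C2*exp(-2*t).
Since exp(-2*t) solves the homogeneous equation (r = -2 is a root of multiplicity 1), multiply the trial by t. Try q_p = A*t*exp(-2*t). Substituting into the equation and dividing by exp(-2*t) gives A = -1, so q_p = -t*exp(-2*t).
General solution: q = C1*exp(t) + C2*exp(-2*t) - t*exp(-2*t).
Apply the initial conditions: q(0) = C1 + C2 = 1 and q'(0) = -1 + C1 - 2*C2 = -4. Solving gives C1 = -1/3, C2 = 4/3.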